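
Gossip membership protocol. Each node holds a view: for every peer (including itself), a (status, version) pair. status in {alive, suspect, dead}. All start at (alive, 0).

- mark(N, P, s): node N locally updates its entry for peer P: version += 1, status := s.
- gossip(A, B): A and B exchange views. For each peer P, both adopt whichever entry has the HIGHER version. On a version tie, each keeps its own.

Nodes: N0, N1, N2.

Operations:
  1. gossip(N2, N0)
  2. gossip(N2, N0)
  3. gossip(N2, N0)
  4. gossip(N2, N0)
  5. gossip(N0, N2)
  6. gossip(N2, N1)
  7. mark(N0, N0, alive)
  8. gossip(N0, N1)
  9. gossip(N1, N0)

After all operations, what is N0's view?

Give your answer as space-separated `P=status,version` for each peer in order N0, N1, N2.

Answer: N0=alive,1 N1=alive,0 N2=alive,0

Derivation:
Op 1: gossip N2<->N0 -> N2.N0=(alive,v0) N2.N1=(alive,v0) N2.N2=(alive,v0) | N0.N0=(alive,v0) N0.N1=(alive,v0) N0.N2=(alive,v0)
Op 2: gossip N2<->N0 -> N2.N0=(alive,v0) N2.N1=(alive,v0) N2.N2=(alive,v0) | N0.N0=(alive,v0) N0.N1=(alive,v0) N0.N2=(alive,v0)
Op 3: gossip N2<->N0 -> N2.N0=(alive,v0) N2.N1=(alive,v0) N2.N2=(alive,v0) | N0.N0=(alive,v0) N0.N1=(alive,v0) N0.N2=(alive,v0)
Op 4: gossip N2<->N0 -> N2.N0=(alive,v0) N2.N1=(alive,v0) N2.N2=(alive,v0) | N0.N0=(alive,v0) N0.N1=(alive,v0) N0.N2=(alive,v0)
Op 5: gossip N0<->N2 -> N0.N0=(alive,v0) N0.N1=(alive,v0) N0.N2=(alive,v0) | N2.N0=(alive,v0) N2.N1=(alive,v0) N2.N2=(alive,v0)
Op 6: gossip N2<->N1 -> N2.N0=(alive,v0) N2.N1=(alive,v0) N2.N2=(alive,v0) | N1.N0=(alive,v0) N1.N1=(alive,v0) N1.N2=(alive,v0)
Op 7: N0 marks N0=alive -> (alive,v1)
Op 8: gossip N0<->N1 -> N0.N0=(alive,v1) N0.N1=(alive,v0) N0.N2=(alive,v0) | N1.N0=(alive,v1) N1.N1=(alive,v0) N1.N2=(alive,v0)
Op 9: gossip N1<->N0 -> N1.N0=(alive,v1) N1.N1=(alive,v0) N1.N2=(alive,v0) | N0.N0=(alive,v1) N0.N1=(alive,v0) N0.N2=(alive,v0)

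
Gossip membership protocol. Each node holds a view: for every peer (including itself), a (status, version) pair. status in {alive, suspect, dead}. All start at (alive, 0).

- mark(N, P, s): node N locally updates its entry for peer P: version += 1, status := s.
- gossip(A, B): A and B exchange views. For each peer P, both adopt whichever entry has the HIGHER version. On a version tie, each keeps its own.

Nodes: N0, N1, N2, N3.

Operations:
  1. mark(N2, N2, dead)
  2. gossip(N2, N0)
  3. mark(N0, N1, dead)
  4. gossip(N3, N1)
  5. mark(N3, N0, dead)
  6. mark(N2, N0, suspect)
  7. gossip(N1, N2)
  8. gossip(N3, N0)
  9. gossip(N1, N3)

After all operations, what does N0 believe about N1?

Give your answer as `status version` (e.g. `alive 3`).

Op 1: N2 marks N2=dead -> (dead,v1)
Op 2: gossip N2<->N0 -> N2.N0=(alive,v0) N2.N1=(alive,v0) N2.N2=(dead,v1) N2.N3=(alive,v0) | N0.N0=(alive,v0) N0.N1=(alive,v0) N0.N2=(dead,v1) N0.N3=(alive,v0)
Op 3: N0 marks N1=dead -> (dead,v1)
Op 4: gossip N3<->N1 -> N3.N0=(alive,v0) N3.N1=(alive,v0) N3.N2=(alive,v0) N3.N3=(alive,v0) | N1.N0=(alive,v0) N1.N1=(alive,v0) N1.N2=(alive,v0) N1.N3=(alive,v0)
Op 5: N3 marks N0=dead -> (dead,v1)
Op 6: N2 marks N0=suspect -> (suspect,v1)
Op 7: gossip N1<->N2 -> N1.N0=(suspect,v1) N1.N1=(alive,v0) N1.N2=(dead,v1) N1.N3=(alive,v0) | N2.N0=(suspect,v1) N2.N1=(alive,v0) N2.N2=(dead,v1) N2.N3=(alive,v0)
Op 8: gossip N3<->N0 -> N3.N0=(dead,v1) N3.N1=(dead,v1) N3.N2=(dead,v1) N3.N3=(alive,v0) | N0.N0=(dead,v1) N0.N1=(dead,v1) N0.N2=(dead,v1) N0.N3=(alive,v0)
Op 9: gossip N1<->N3 -> N1.N0=(suspect,v1) N1.N1=(dead,v1) N1.N2=(dead,v1) N1.N3=(alive,v0) | N3.N0=(dead,v1) N3.N1=(dead,v1) N3.N2=(dead,v1) N3.N3=(alive,v0)

Answer: dead 1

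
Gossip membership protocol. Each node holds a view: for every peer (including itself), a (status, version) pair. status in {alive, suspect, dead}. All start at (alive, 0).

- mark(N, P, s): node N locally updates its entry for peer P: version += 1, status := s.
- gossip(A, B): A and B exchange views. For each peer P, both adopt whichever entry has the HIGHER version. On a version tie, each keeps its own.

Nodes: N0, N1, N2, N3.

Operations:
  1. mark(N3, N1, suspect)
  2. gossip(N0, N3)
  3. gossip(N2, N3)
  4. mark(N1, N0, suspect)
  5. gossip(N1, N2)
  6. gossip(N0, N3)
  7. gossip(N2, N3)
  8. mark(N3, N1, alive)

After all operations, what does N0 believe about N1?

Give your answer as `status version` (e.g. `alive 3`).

Op 1: N3 marks N1=suspect -> (suspect,v1)
Op 2: gossip N0<->N3 -> N0.N0=(alive,v0) N0.N1=(suspect,v1) N0.N2=(alive,v0) N0.N3=(alive,v0) | N3.N0=(alive,v0) N3.N1=(suspect,v1) N3.N2=(alive,v0) N3.N3=(alive,v0)
Op 3: gossip N2<->N3 -> N2.N0=(alive,v0) N2.N1=(suspect,v1) N2.N2=(alive,v0) N2.N3=(alive,v0) | N3.N0=(alive,v0) N3.N1=(suspect,v1) N3.N2=(alive,v0) N3.N3=(alive,v0)
Op 4: N1 marks N0=suspect -> (suspect,v1)
Op 5: gossip N1<->N2 -> N1.N0=(suspect,v1) N1.N1=(suspect,v1) N1.N2=(alive,v0) N1.N3=(alive,v0) | N2.N0=(suspect,v1) N2.N1=(suspect,v1) N2.N2=(alive,v0) N2.N3=(alive,v0)
Op 6: gossip N0<->N3 -> N0.N0=(alive,v0) N0.N1=(suspect,v1) N0.N2=(alive,v0) N0.N3=(alive,v0) | N3.N0=(alive,v0) N3.N1=(suspect,v1) N3.N2=(alive,v0) N3.N3=(alive,v0)
Op 7: gossip N2<->N3 -> N2.N0=(suspect,v1) N2.N1=(suspect,v1) N2.N2=(alive,v0) N2.N3=(alive,v0) | N3.N0=(suspect,v1) N3.N1=(suspect,v1) N3.N2=(alive,v0) N3.N3=(alive,v0)
Op 8: N3 marks N1=alive -> (alive,v2)

Answer: suspect 1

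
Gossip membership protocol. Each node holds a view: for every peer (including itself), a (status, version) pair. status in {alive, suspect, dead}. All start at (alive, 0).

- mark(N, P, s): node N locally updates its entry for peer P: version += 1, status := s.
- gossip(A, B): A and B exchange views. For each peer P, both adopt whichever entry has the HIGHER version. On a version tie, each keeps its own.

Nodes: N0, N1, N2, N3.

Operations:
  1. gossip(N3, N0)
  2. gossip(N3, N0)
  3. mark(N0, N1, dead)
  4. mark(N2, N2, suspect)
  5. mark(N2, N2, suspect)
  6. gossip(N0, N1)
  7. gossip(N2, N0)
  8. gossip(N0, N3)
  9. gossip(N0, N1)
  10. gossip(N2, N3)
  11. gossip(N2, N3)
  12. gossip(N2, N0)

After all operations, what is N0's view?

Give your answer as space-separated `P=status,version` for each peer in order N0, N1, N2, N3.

Op 1: gossip N3<->N0 -> N3.N0=(alive,v0) N3.N1=(alive,v0) N3.N2=(alive,v0) N3.N3=(alive,v0) | N0.N0=(alive,v0) N0.N1=(alive,v0) N0.N2=(alive,v0) N0.N3=(alive,v0)
Op 2: gossip N3<->N0 -> N3.N0=(alive,v0) N3.N1=(alive,v0) N3.N2=(alive,v0) N3.N3=(alive,v0) | N0.N0=(alive,v0) N0.N1=(alive,v0) N0.N2=(alive,v0) N0.N3=(alive,v0)
Op 3: N0 marks N1=dead -> (dead,v1)
Op 4: N2 marks N2=suspect -> (suspect,v1)
Op 5: N2 marks N2=suspect -> (suspect,v2)
Op 6: gossip N0<->N1 -> N0.N0=(alive,v0) N0.N1=(dead,v1) N0.N2=(alive,v0) N0.N3=(alive,v0) | N1.N0=(alive,v0) N1.N1=(dead,v1) N1.N2=(alive,v0) N1.N3=(alive,v0)
Op 7: gossip N2<->N0 -> N2.N0=(alive,v0) N2.N1=(dead,v1) N2.N2=(suspect,v2) N2.N3=(alive,v0) | N0.N0=(alive,v0) N0.N1=(dead,v1) N0.N2=(suspect,v2) N0.N3=(alive,v0)
Op 8: gossip N0<->N3 -> N0.N0=(alive,v0) N0.N1=(dead,v1) N0.N2=(suspect,v2) N0.N3=(alive,v0) | N3.N0=(alive,v0) N3.N1=(dead,v1) N3.N2=(suspect,v2) N3.N3=(alive,v0)
Op 9: gossip N0<->N1 -> N0.N0=(alive,v0) N0.N1=(dead,v1) N0.N2=(suspect,v2) N0.N3=(alive,v0) | N1.N0=(alive,v0) N1.N1=(dead,v1) N1.N2=(suspect,v2) N1.N3=(alive,v0)
Op 10: gossip N2<->N3 -> N2.N0=(alive,v0) N2.N1=(dead,v1) N2.N2=(suspect,v2) N2.N3=(alive,v0) | N3.N0=(alive,v0) N3.N1=(dead,v1) N3.N2=(suspect,v2) N3.N3=(alive,v0)
Op 11: gossip N2<->N3 -> N2.N0=(alive,v0) N2.N1=(dead,v1) N2.N2=(suspect,v2) N2.N3=(alive,v0) | N3.N0=(alive,v0) N3.N1=(dead,v1) N3.N2=(suspect,v2) N3.N3=(alive,v0)
Op 12: gossip N2<->N0 -> N2.N0=(alive,v0) N2.N1=(dead,v1) N2.N2=(suspect,v2) N2.N3=(alive,v0) | N0.N0=(alive,v0) N0.N1=(dead,v1) N0.N2=(suspect,v2) N0.N3=(alive,v0)

Answer: N0=alive,0 N1=dead,1 N2=suspect,2 N3=alive,0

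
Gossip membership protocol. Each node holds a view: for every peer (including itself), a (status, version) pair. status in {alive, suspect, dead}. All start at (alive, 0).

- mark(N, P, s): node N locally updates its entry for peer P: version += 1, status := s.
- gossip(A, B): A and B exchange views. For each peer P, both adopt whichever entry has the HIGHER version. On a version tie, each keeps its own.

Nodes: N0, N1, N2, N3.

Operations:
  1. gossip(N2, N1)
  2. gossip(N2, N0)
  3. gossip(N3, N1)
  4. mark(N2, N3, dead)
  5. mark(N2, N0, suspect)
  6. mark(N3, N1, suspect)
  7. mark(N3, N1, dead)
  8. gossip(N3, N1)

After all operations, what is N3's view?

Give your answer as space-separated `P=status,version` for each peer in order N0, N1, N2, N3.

Answer: N0=alive,0 N1=dead,2 N2=alive,0 N3=alive,0

Derivation:
Op 1: gossip N2<->N1 -> N2.N0=(alive,v0) N2.N1=(alive,v0) N2.N2=(alive,v0) N2.N3=(alive,v0) | N1.N0=(alive,v0) N1.N1=(alive,v0) N1.N2=(alive,v0) N1.N3=(alive,v0)
Op 2: gossip N2<->N0 -> N2.N0=(alive,v0) N2.N1=(alive,v0) N2.N2=(alive,v0) N2.N3=(alive,v0) | N0.N0=(alive,v0) N0.N1=(alive,v0) N0.N2=(alive,v0) N0.N3=(alive,v0)
Op 3: gossip N3<->N1 -> N3.N0=(alive,v0) N3.N1=(alive,v0) N3.N2=(alive,v0) N3.N3=(alive,v0) | N1.N0=(alive,v0) N1.N1=(alive,v0) N1.N2=(alive,v0) N1.N3=(alive,v0)
Op 4: N2 marks N3=dead -> (dead,v1)
Op 5: N2 marks N0=suspect -> (suspect,v1)
Op 6: N3 marks N1=suspect -> (suspect,v1)
Op 7: N3 marks N1=dead -> (dead,v2)
Op 8: gossip N3<->N1 -> N3.N0=(alive,v0) N3.N1=(dead,v2) N3.N2=(alive,v0) N3.N3=(alive,v0) | N1.N0=(alive,v0) N1.N1=(dead,v2) N1.N2=(alive,v0) N1.N3=(alive,v0)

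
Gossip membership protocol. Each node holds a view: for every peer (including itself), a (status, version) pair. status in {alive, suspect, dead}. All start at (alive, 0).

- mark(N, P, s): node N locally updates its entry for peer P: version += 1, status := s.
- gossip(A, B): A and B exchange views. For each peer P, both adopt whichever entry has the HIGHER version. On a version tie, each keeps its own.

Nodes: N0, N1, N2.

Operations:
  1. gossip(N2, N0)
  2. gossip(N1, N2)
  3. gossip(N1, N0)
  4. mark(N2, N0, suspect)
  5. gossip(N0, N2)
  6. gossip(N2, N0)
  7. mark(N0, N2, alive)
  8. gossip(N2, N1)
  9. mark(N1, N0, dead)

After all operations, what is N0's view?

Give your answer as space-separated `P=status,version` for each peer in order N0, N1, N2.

Op 1: gossip N2<->N0 -> N2.N0=(alive,v0) N2.N1=(alive,v0) N2.N2=(alive,v0) | N0.N0=(alive,v0) N0.N1=(alive,v0) N0.N2=(alive,v0)
Op 2: gossip N1<->N2 -> N1.N0=(alive,v0) N1.N1=(alive,v0) N1.N2=(alive,v0) | N2.N0=(alive,v0) N2.N1=(alive,v0) N2.N2=(alive,v0)
Op 3: gossip N1<->N0 -> N1.N0=(alive,v0) N1.N1=(alive,v0) N1.N2=(alive,v0) | N0.N0=(alive,v0) N0.N1=(alive,v0) N0.N2=(alive,v0)
Op 4: N2 marks N0=suspect -> (suspect,v1)
Op 5: gossip N0<->N2 -> N0.N0=(suspect,v1) N0.N1=(alive,v0) N0.N2=(alive,v0) | N2.N0=(suspect,v1) N2.N1=(alive,v0) N2.N2=(alive,v0)
Op 6: gossip N2<->N0 -> N2.N0=(suspect,v1) N2.N1=(alive,v0) N2.N2=(alive,v0) | N0.N0=(suspect,v1) N0.N1=(alive,v0) N0.N2=(alive,v0)
Op 7: N0 marks N2=alive -> (alive,v1)
Op 8: gossip N2<->N1 -> N2.N0=(suspect,v1) N2.N1=(alive,v0) N2.N2=(alive,v0) | N1.N0=(suspect,v1) N1.N1=(alive,v0) N1.N2=(alive,v0)
Op 9: N1 marks N0=dead -> (dead,v2)

Answer: N0=suspect,1 N1=alive,0 N2=alive,1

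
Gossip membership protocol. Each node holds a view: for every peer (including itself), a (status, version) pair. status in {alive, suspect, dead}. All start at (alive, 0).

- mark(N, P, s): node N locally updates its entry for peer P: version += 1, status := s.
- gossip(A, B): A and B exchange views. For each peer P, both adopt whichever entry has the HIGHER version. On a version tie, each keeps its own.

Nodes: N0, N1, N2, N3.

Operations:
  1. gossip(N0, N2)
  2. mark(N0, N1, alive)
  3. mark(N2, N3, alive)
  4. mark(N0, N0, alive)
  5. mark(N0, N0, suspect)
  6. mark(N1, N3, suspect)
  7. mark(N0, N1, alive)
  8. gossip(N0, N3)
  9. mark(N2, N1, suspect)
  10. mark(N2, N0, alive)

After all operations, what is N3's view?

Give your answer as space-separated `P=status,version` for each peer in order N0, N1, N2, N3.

Op 1: gossip N0<->N2 -> N0.N0=(alive,v0) N0.N1=(alive,v0) N0.N2=(alive,v0) N0.N3=(alive,v0) | N2.N0=(alive,v0) N2.N1=(alive,v0) N2.N2=(alive,v0) N2.N3=(alive,v0)
Op 2: N0 marks N1=alive -> (alive,v1)
Op 3: N2 marks N3=alive -> (alive,v1)
Op 4: N0 marks N0=alive -> (alive,v1)
Op 5: N0 marks N0=suspect -> (suspect,v2)
Op 6: N1 marks N3=suspect -> (suspect,v1)
Op 7: N0 marks N1=alive -> (alive,v2)
Op 8: gossip N0<->N3 -> N0.N0=(suspect,v2) N0.N1=(alive,v2) N0.N2=(alive,v0) N0.N3=(alive,v0) | N3.N0=(suspect,v2) N3.N1=(alive,v2) N3.N2=(alive,v0) N3.N3=(alive,v0)
Op 9: N2 marks N1=suspect -> (suspect,v1)
Op 10: N2 marks N0=alive -> (alive,v1)

Answer: N0=suspect,2 N1=alive,2 N2=alive,0 N3=alive,0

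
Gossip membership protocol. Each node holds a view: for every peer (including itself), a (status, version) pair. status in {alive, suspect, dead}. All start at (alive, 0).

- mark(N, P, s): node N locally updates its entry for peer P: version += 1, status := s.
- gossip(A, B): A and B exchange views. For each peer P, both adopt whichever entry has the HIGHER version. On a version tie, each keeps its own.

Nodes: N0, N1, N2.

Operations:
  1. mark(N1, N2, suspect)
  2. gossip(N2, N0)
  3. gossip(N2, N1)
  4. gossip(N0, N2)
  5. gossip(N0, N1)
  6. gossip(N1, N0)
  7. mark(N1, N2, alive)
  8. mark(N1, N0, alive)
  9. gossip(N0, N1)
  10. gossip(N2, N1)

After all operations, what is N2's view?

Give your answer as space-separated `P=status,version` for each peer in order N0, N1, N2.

Answer: N0=alive,1 N1=alive,0 N2=alive,2

Derivation:
Op 1: N1 marks N2=suspect -> (suspect,v1)
Op 2: gossip N2<->N0 -> N2.N0=(alive,v0) N2.N1=(alive,v0) N2.N2=(alive,v0) | N0.N0=(alive,v0) N0.N1=(alive,v0) N0.N2=(alive,v0)
Op 3: gossip N2<->N1 -> N2.N0=(alive,v0) N2.N1=(alive,v0) N2.N2=(suspect,v1) | N1.N0=(alive,v0) N1.N1=(alive,v0) N1.N2=(suspect,v1)
Op 4: gossip N0<->N2 -> N0.N0=(alive,v0) N0.N1=(alive,v0) N0.N2=(suspect,v1) | N2.N0=(alive,v0) N2.N1=(alive,v0) N2.N2=(suspect,v1)
Op 5: gossip N0<->N1 -> N0.N0=(alive,v0) N0.N1=(alive,v0) N0.N2=(suspect,v1) | N1.N0=(alive,v0) N1.N1=(alive,v0) N1.N2=(suspect,v1)
Op 6: gossip N1<->N0 -> N1.N0=(alive,v0) N1.N1=(alive,v0) N1.N2=(suspect,v1) | N0.N0=(alive,v0) N0.N1=(alive,v0) N0.N2=(suspect,v1)
Op 7: N1 marks N2=alive -> (alive,v2)
Op 8: N1 marks N0=alive -> (alive,v1)
Op 9: gossip N0<->N1 -> N0.N0=(alive,v1) N0.N1=(alive,v0) N0.N2=(alive,v2) | N1.N0=(alive,v1) N1.N1=(alive,v0) N1.N2=(alive,v2)
Op 10: gossip N2<->N1 -> N2.N0=(alive,v1) N2.N1=(alive,v0) N2.N2=(alive,v2) | N1.N0=(alive,v1) N1.N1=(alive,v0) N1.N2=(alive,v2)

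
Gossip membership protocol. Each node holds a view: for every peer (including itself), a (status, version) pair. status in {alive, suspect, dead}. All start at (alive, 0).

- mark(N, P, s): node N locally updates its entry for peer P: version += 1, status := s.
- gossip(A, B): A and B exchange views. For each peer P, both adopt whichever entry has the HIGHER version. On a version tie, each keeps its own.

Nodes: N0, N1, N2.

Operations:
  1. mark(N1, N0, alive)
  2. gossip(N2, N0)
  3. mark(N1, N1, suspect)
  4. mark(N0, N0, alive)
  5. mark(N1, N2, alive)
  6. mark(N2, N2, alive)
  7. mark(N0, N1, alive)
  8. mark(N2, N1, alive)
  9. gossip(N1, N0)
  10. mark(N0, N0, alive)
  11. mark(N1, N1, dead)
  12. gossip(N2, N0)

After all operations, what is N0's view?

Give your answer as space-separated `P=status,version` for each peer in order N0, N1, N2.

Op 1: N1 marks N0=alive -> (alive,v1)
Op 2: gossip N2<->N0 -> N2.N0=(alive,v0) N2.N1=(alive,v0) N2.N2=(alive,v0) | N0.N0=(alive,v0) N0.N1=(alive,v0) N0.N2=(alive,v0)
Op 3: N1 marks N1=suspect -> (suspect,v1)
Op 4: N0 marks N0=alive -> (alive,v1)
Op 5: N1 marks N2=alive -> (alive,v1)
Op 6: N2 marks N2=alive -> (alive,v1)
Op 7: N0 marks N1=alive -> (alive,v1)
Op 8: N2 marks N1=alive -> (alive,v1)
Op 9: gossip N1<->N0 -> N1.N0=(alive,v1) N1.N1=(suspect,v1) N1.N2=(alive,v1) | N0.N0=(alive,v1) N0.N1=(alive,v1) N0.N2=(alive,v1)
Op 10: N0 marks N0=alive -> (alive,v2)
Op 11: N1 marks N1=dead -> (dead,v2)
Op 12: gossip N2<->N0 -> N2.N0=(alive,v2) N2.N1=(alive,v1) N2.N2=(alive,v1) | N0.N0=(alive,v2) N0.N1=(alive,v1) N0.N2=(alive,v1)

Answer: N0=alive,2 N1=alive,1 N2=alive,1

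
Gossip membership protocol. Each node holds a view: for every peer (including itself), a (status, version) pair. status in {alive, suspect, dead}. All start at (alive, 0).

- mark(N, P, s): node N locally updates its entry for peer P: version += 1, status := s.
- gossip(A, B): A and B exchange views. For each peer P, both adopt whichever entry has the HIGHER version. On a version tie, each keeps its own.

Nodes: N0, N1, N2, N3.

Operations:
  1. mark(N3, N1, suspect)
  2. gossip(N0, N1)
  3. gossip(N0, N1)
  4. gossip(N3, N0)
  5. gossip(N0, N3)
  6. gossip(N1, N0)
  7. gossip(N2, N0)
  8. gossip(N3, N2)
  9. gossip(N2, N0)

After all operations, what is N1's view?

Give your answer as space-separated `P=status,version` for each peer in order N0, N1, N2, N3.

Op 1: N3 marks N1=suspect -> (suspect,v1)
Op 2: gossip N0<->N1 -> N0.N0=(alive,v0) N0.N1=(alive,v0) N0.N2=(alive,v0) N0.N3=(alive,v0) | N1.N0=(alive,v0) N1.N1=(alive,v0) N1.N2=(alive,v0) N1.N3=(alive,v0)
Op 3: gossip N0<->N1 -> N0.N0=(alive,v0) N0.N1=(alive,v0) N0.N2=(alive,v0) N0.N3=(alive,v0) | N1.N0=(alive,v0) N1.N1=(alive,v0) N1.N2=(alive,v0) N1.N3=(alive,v0)
Op 4: gossip N3<->N0 -> N3.N0=(alive,v0) N3.N1=(suspect,v1) N3.N2=(alive,v0) N3.N3=(alive,v0) | N0.N0=(alive,v0) N0.N1=(suspect,v1) N0.N2=(alive,v0) N0.N3=(alive,v0)
Op 5: gossip N0<->N3 -> N0.N0=(alive,v0) N0.N1=(suspect,v1) N0.N2=(alive,v0) N0.N3=(alive,v0) | N3.N0=(alive,v0) N3.N1=(suspect,v1) N3.N2=(alive,v0) N3.N3=(alive,v0)
Op 6: gossip N1<->N0 -> N1.N0=(alive,v0) N1.N1=(suspect,v1) N1.N2=(alive,v0) N1.N3=(alive,v0) | N0.N0=(alive,v0) N0.N1=(suspect,v1) N0.N2=(alive,v0) N0.N3=(alive,v0)
Op 7: gossip N2<->N0 -> N2.N0=(alive,v0) N2.N1=(suspect,v1) N2.N2=(alive,v0) N2.N3=(alive,v0) | N0.N0=(alive,v0) N0.N1=(suspect,v1) N0.N2=(alive,v0) N0.N3=(alive,v0)
Op 8: gossip N3<->N2 -> N3.N0=(alive,v0) N3.N1=(suspect,v1) N3.N2=(alive,v0) N3.N3=(alive,v0) | N2.N0=(alive,v0) N2.N1=(suspect,v1) N2.N2=(alive,v0) N2.N3=(alive,v0)
Op 9: gossip N2<->N0 -> N2.N0=(alive,v0) N2.N1=(suspect,v1) N2.N2=(alive,v0) N2.N3=(alive,v0) | N0.N0=(alive,v0) N0.N1=(suspect,v1) N0.N2=(alive,v0) N0.N3=(alive,v0)

Answer: N0=alive,0 N1=suspect,1 N2=alive,0 N3=alive,0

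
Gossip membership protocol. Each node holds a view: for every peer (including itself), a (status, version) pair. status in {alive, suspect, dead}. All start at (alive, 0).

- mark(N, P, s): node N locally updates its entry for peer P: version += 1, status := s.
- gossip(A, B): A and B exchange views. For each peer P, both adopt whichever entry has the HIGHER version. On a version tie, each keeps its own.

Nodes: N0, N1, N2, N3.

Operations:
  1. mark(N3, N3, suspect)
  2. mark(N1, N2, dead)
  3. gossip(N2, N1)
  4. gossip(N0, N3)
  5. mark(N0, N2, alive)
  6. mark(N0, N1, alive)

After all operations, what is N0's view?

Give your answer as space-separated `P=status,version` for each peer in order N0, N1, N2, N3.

Answer: N0=alive,0 N1=alive,1 N2=alive,1 N3=suspect,1

Derivation:
Op 1: N3 marks N3=suspect -> (suspect,v1)
Op 2: N1 marks N2=dead -> (dead,v1)
Op 3: gossip N2<->N1 -> N2.N0=(alive,v0) N2.N1=(alive,v0) N2.N2=(dead,v1) N2.N3=(alive,v0) | N1.N0=(alive,v0) N1.N1=(alive,v0) N1.N2=(dead,v1) N1.N3=(alive,v0)
Op 4: gossip N0<->N3 -> N0.N0=(alive,v0) N0.N1=(alive,v0) N0.N2=(alive,v0) N0.N3=(suspect,v1) | N3.N0=(alive,v0) N3.N1=(alive,v0) N3.N2=(alive,v0) N3.N3=(suspect,v1)
Op 5: N0 marks N2=alive -> (alive,v1)
Op 6: N0 marks N1=alive -> (alive,v1)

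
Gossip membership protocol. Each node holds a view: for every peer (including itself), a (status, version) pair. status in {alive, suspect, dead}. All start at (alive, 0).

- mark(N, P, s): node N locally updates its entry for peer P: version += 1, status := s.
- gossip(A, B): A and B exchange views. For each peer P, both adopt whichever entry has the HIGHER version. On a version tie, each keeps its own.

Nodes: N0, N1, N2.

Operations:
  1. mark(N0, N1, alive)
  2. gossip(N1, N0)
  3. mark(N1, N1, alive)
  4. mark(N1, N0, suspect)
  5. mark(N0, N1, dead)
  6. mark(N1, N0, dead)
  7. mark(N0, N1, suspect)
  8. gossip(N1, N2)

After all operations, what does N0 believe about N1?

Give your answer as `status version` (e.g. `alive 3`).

Answer: suspect 3

Derivation:
Op 1: N0 marks N1=alive -> (alive,v1)
Op 2: gossip N1<->N0 -> N1.N0=(alive,v0) N1.N1=(alive,v1) N1.N2=(alive,v0) | N0.N0=(alive,v0) N0.N1=(alive,v1) N0.N2=(alive,v0)
Op 3: N1 marks N1=alive -> (alive,v2)
Op 4: N1 marks N0=suspect -> (suspect,v1)
Op 5: N0 marks N1=dead -> (dead,v2)
Op 6: N1 marks N0=dead -> (dead,v2)
Op 7: N0 marks N1=suspect -> (suspect,v3)
Op 8: gossip N1<->N2 -> N1.N0=(dead,v2) N1.N1=(alive,v2) N1.N2=(alive,v0) | N2.N0=(dead,v2) N2.N1=(alive,v2) N2.N2=(alive,v0)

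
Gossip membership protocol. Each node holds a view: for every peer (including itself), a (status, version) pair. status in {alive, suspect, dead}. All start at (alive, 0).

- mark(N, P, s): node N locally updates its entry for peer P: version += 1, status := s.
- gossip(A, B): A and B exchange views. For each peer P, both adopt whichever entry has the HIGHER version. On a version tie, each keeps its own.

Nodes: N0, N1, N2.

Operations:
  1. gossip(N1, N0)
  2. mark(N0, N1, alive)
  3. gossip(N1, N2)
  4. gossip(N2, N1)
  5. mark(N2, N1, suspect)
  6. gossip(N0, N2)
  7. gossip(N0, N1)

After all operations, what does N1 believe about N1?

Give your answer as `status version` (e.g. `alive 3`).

Answer: alive 1

Derivation:
Op 1: gossip N1<->N0 -> N1.N0=(alive,v0) N1.N1=(alive,v0) N1.N2=(alive,v0) | N0.N0=(alive,v0) N0.N1=(alive,v0) N0.N2=(alive,v0)
Op 2: N0 marks N1=alive -> (alive,v1)
Op 3: gossip N1<->N2 -> N1.N0=(alive,v0) N1.N1=(alive,v0) N1.N2=(alive,v0) | N2.N0=(alive,v0) N2.N1=(alive,v0) N2.N2=(alive,v0)
Op 4: gossip N2<->N1 -> N2.N0=(alive,v0) N2.N1=(alive,v0) N2.N2=(alive,v0) | N1.N0=(alive,v0) N1.N1=(alive,v0) N1.N2=(alive,v0)
Op 5: N2 marks N1=suspect -> (suspect,v1)
Op 6: gossip N0<->N2 -> N0.N0=(alive,v0) N0.N1=(alive,v1) N0.N2=(alive,v0) | N2.N0=(alive,v0) N2.N1=(suspect,v1) N2.N2=(alive,v0)
Op 7: gossip N0<->N1 -> N0.N0=(alive,v0) N0.N1=(alive,v1) N0.N2=(alive,v0) | N1.N0=(alive,v0) N1.N1=(alive,v1) N1.N2=(alive,v0)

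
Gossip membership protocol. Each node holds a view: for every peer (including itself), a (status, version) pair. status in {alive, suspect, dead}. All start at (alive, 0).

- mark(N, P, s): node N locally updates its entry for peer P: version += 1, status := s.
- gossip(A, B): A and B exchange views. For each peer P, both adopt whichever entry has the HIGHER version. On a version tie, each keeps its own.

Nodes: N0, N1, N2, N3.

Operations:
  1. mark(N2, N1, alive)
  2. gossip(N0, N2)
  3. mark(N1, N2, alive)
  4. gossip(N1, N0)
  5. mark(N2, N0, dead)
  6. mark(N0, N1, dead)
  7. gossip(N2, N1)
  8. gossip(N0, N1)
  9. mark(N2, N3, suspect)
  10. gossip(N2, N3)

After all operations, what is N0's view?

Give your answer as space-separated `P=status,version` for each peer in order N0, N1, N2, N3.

Op 1: N2 marks N1=alive -> (alive,v1)
Op 2: gossip N0<->N2 -> N0.N0=(alive,v0) N0.N1=(alive,v1) N0.N2=(alive,v0) N0.N3=(alive,v0) | N2.N0=(alive,v0) N2.N1=(alive,v1) N2.N2=(alive,v0) N2.N3=(alive,v0)
Op 3: N1 marks N2=alive -> (alive,v1)
Op 4: gossip N1<->N0 -> N1.N0=(alive,v0) N1.N1=(alive,v1) N1.N2=(alive,v1) N1.N3=(alive,v0) | N0.N0=(alive,v0) N0.N1=(alive,v1) N0.N2=(alive,v1) N0.N3=(alive,v0)
Op 5: N2 marks N0=dead -> (dead,v1)
Op 6: N0 marks N1=dead -> (dead,v2)
Op 7: gossip N2<->N1 -> N2.N0=(dead,v1) N2.N1=(alive,v1) N2.N2=(alive,v1) N2.N3=(alive,v0) | N1.N0=(dead,v1) N1.N1=(alive,v1) N1.N2=(alive,v1) N1.N3=(alive,v0)
Op 8: gossip N0<->N1 -> N0.N0=(dead,v1) N0.N1=(dead,v2) N0.N2=(alive,v1) N0.N3=(alive,v0) | N1.N0=(dead,v1) N1.N1=(dead,v2) N1.N2=(alive,v1) N1.N3=(alive,v0)
Op 9: N2 marks N3=suspect -> (suspect,v1)
Op 10: gossip N2<->N3 -> N2.N0=(dead,v1) N2.N1=(alive,v1) N2.N2=(alive,v1) N2.N3=(suspect,v1) | N3.N0=(dead,v1) N3.N1=(alive,v1) N3.N2=(alive,v1) N3.N3=(suspect,v1)

Answer: N0=dead,1 N1=dead,2 N2=alive,1 N3=alive,0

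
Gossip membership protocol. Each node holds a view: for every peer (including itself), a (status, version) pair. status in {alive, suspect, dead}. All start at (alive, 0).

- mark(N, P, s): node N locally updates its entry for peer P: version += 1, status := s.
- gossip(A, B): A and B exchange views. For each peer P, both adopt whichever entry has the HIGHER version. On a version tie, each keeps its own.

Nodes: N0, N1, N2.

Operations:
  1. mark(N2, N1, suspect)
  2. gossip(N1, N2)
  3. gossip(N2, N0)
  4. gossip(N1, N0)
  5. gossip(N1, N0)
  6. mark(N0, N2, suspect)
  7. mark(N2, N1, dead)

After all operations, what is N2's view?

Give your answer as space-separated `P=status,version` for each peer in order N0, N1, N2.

Answer: N0=alive,0 N1=dead,2 N2=alive,0

Derivation:
Op 1: N2 marks N1=suspect -> (suspect,v1)
Op 2: gossip N1<->N2 -> N1.N0=(alive,v0) N1.N1=(suspect,v1) N1.N2=(alive,v0) | N2.N0=(alive,v0) N2.N1=(suspect,v1) N2.N2=(alive,v0)
Op 3: gossip N2<->N0 -> N2.N0=(alive,v0) N2.N1=(suspect,v1) N2.N2=(alive,v0) | N0.N0=(alive,v0) N0.N1=(suspect,v1) N0.N2=(alive,v0)
Op 4: gossip N1<->N0 -> N1.N0=(alive,v0) N1.N1=(suspect,v1) N1.N2=(alive,v0) | N0.N0=(alive,v0) N0.N1=(suspect,v1) N0.N2=(alive,v0)
Op 5: gossip N1<->N0 -> N1.N0=(alive,v0) N1.N1=(suspect,v1) N1.N2=(alive,v0) | N0.N0=(alive,v0) N0.N1=(suspect,v1) N0.N2=(alive,v0)
Op 6: N0 marks N2=suspect -> (suspect,v1)
Op 7: N2 marks N1=dead -> (dead,v2)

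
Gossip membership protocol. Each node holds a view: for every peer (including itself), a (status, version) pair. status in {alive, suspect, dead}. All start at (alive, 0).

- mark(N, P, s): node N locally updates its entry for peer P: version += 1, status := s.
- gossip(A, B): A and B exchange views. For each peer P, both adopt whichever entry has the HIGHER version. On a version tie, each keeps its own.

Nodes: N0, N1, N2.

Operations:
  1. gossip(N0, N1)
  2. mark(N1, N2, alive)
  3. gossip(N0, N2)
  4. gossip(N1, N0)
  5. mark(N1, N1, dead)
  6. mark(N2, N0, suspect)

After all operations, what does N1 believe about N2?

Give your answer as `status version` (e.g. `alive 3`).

Op 1: gossip N0<->N1 -> N0.N0=(alive,v0) N0.N1=(alive,v0) N0.N2=(alive,v0) | N1.N0=(alive,v0) N1.N1=(alive,v0) N1.N2=(alive,v0)
Op 2: N1 marks N2=alive -> (alive,v1)
Op 3: gossip N0<->N2 -> N0.N0=(alive,v0) N0.N1=(alive,v0) N0.N2=(alive,v0) | N2.N0=(alive,v0) N2.N1=(alive,v0) N2.N2=(alive,v0)
Op 4: gossip N1<->N0 -> N1.N0=(alive,v0) N1.N1=(alive,v0) N1.N2=(alive,v1) | N0.N0=(alive,v0) N0.N1=(alive,v0) N0.N2=(alive,v1)
Op 5: N1 marks N1=dead -> (dead,v1)
Op 6: N2 marks N0=suspect -> (suspect,v1)

Answer: alive 1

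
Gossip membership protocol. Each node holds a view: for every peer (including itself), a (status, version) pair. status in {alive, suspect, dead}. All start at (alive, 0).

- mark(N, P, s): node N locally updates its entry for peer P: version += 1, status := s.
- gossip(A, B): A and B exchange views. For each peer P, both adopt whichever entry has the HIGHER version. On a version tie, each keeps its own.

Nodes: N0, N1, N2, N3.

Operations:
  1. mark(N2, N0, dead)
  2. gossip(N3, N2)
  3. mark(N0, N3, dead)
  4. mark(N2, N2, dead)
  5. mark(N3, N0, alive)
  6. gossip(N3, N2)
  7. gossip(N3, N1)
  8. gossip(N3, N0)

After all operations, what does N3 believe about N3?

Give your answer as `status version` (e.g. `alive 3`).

Answer: dead 1

Derivation:
Op 1: N2 marks N0=dead -> (dead,v1)
Op 2: gossip N3<->N2 -> N3.N0=(dead,v1) N3.N1=(alive,v0) N3.N2=(alive,v0) N3.N3=(alive,v0) | N2.N0=(dead,v1) N2.N1=(alive,v0) N2.N2=(alive,v0) N2.N3=(alive,v0)
Op 3: N0 marks N3=dead -> (dead,v1)
Op 4: N2 marks N2=dead -> (dead,v1)
Op 5: N3 marks N0=alive -> (alive,v2)
Op 6: gossip N3<->N2 -> N3.N0=(alive,v2) N3.N1=(alive,v0) N3.N2=(dead,v1) N3.N3=(alive,v0) | N2.N0=(alive,v2) N2.N1=(alive,v0) N2.N2=(dead,v1) N2.N3=(alive,v0)
Op 7: gossip N3<->N1 -> N3.N0=(alive,v2) N3.N1=(alive,v0) N3.N2=(dead,v1) N3.N3=(alive,v0) | N1.N0=(alive,v2) N1.N1=(alive,v0) N1.N2=(dead,v1) N1.N3=(alive,v0)
Op 8: gossip N3<->N0 -> N3.N0=(alive,v2) N3.N1=(alive,v0) N3.N2=(dead,v1) N3.N3=(dead,v1) | N0.N0=(alive,v2) N0.N1=(alive,v0) N0.N2=(dead,v1) N0.N3=(dead,v1)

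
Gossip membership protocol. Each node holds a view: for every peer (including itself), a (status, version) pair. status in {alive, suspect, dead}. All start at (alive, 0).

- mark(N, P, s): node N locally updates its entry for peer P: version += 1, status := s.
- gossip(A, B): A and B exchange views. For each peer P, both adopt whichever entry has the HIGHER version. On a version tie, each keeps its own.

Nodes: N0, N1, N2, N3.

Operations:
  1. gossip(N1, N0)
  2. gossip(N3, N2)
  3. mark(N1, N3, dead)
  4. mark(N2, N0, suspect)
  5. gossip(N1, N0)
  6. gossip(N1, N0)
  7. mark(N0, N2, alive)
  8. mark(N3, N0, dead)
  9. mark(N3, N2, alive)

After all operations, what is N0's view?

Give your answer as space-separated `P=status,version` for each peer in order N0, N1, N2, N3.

Answer: N0=alive,0 N1=alive,0 N2=alive,1 N3=dead,1

Derivation:
Op 1: gossip N1<->N0 -> N1.N0=(alive,v0) N1.N1=(alive,v0) N1.N2=(alive,v0) N1.N3=(alive,v0) | N0.N0=(alive,v0) N0.N1=(alive,v0) N0.N2=(alive,v0) N0.N3=(alive,v0)
Op 2: gossip N3<->N2 -> N3.N0=(alive,v0) N3.N1=(alive,v0) N3.N2=(alive,v0) N3.N3=(alive,v0) | N2.N0=(alive,v0) N2.N1=(alive,v0) N2.N2=(alive,v0) N2.N3=(alive,v0)
Op 3: N1 marks N3=dead -> (dead,v1)
Op 4: N2 marks N0=suspect -> (suspect,v1)
Op 5: gossip N1<->N0 -> N1.N0=(alive,v0) N1.N1=(alive,v0) N1.N2=(alive,v0) N1.N3=(dead,v1) | N0.N0=(alive,v0) N0.N1=(alive,v0) N0.N2=(alive,v0) N0.N3=(dead,v1)
Op 6: gossip N1<->N0 -> N1.N0=(alive,v0) N1.N1=(alive,v0) N1.N2=(alive,v0) N1.N3=(dead,v1) | N0.N0=(alive,v0) N0.N1=(alive,v0) N0.N2=(alive,v0) N0.N3=(dead,v1)
Op 7: N0 marks N2=alive -> (alive,v1)
Op 8: N3 marks N0=dead -> (dead,v1)
Op 9: N3 marks N2=alive -> (alive,v1)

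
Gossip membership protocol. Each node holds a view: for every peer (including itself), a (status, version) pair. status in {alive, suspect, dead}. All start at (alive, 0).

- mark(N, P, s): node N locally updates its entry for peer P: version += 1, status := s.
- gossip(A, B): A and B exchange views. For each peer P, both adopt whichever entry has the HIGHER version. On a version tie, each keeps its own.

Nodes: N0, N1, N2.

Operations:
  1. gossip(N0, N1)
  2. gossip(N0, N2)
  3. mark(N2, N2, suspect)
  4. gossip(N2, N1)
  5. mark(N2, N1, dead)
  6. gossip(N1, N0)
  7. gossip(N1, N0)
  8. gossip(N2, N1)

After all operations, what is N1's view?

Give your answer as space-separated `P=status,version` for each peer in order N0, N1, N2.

Op 1: gossip N0<->N1 -> N0.N0=(alive,v0) N0.N1=(alive,v0) N0.N2=(alive,v0) | N1.N0=(alive,v0) N1.N1=(alive,v0) N1.N2=(alive,v0)
Op 2: gossip N0<->N2 -> N0.N0=(alive,v0) N0.N1=(alive,v0) N0.N2=(alive,v0) | N2.N0=(alive,v0) N2.N1=(alive,v0) N2.N2=(alive,v0)
Op 3: N2 marks N2=suspect -> (suspect,v1)
Op 4: gossip N2<->N1 -> N2.N0=(alive,v0) N2.N1=(alive,v0) N2.N2=(suspect,v1) | N1.N0=(alive,v0) N1.N1=(alive,v0) N1.N2=(suspect,v1)
Op 5: N2 marks N1=dead -> (dead,v1)
Op 6: gossip N1<->N0 -> N1.N0=(alive,v0) N1.N1=(alive,v0) N1.N2=(suspect,v1) | N0.N0=(alive,v0) N0.N1=(alive,v0) N0.N2=(suspect,v1)
Op 7: gossip N1<->N0 -> N1.N0=(alive,v0) N1.N1=(alive,v0) N1.N2=(suspect,v1) | N0.N0=(alive,v0) N0.N1=(alive,v0) N0.N2=(suspect,v1)
Op 8: gossip N2<->N1 -> N2.N0=(alive,v0) N2.N1=(dead,v1) N2.N2=(suspect,v1) | N1.N0=(alive,v0) N1.N1=(dead,v1) N1.N2=(suspect,v1)

Answer: N0=alive,0 N1=dead,1 N2=suspect,1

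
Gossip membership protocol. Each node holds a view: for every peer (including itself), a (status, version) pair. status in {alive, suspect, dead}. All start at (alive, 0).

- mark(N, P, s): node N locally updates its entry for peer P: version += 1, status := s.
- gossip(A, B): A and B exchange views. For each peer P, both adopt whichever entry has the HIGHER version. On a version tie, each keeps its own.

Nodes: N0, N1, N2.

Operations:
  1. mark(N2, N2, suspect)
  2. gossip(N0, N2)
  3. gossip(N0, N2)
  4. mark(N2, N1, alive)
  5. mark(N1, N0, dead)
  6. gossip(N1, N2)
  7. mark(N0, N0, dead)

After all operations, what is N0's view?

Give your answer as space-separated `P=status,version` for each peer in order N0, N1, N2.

Op 1: N2 marks N2=suspect -> (suspect,v1)
Op 2: gossip N0<->N2 -> N0.N0=(alive,v0) N0.N1=(alive,v0) N0.N2=(suspect,v1) | N2.N0=(alive,v0) N2.N1=(alive,v0) N2.N2=(suspect,v1)
Op 3: gossip N0<->N2 -> N0.N0=(alive,v0) N0.N1=(alive,v0) N0.N2=(suspect,v1) | N2.N0=(alive,v0) N2.N1=(alive,v0) N2.N2=(suspect,v1)
Op 4: N2 marks N1=alive -> (alive,v1)
Op 5: N1 marks N0=dead -> (dead,v1)
Op 6: gossip N1<->N2 -> N1.N0=(dead,v1) N1.N1=(alive,v1) N1.N2=(suspect,v1) | N2.N0=(dead,v1) N2.N1=(alive,v1) N2.N2=(suspect,v1)
Op 7: N0 marks N0=dead -> (dead,v1)

Answer: N0=dead,1 N1=alive,0 N2=suspect,1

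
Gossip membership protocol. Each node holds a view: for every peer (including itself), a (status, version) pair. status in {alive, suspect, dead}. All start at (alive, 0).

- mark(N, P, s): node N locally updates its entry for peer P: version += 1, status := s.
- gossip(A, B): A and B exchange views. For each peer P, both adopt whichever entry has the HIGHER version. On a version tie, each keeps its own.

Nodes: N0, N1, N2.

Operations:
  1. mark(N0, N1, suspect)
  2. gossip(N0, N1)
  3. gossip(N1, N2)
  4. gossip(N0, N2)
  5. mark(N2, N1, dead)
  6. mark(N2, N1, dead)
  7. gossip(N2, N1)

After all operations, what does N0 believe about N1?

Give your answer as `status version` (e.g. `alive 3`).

Op 1: N0 marks N1=suspect -> (suspect,v1)
Op 2: gossip N0<->N1 -> N0.N0=(alive,v0) N0.N1=(suspect,v1) N0.N2=(alive,v0) | N1.N0=(alive,v0) N1.N1=(suspect,v1) N1.N2=(alive,v0)
Op 3: gossip N1<->N2 -> N1.N0=(alive,v0) N1.N1=(suspect,v1) N1.N2=(alive,v0) | N2.N0=(alive,v0) N2.N1=(suspect,v1) N2.N2=(alive,v0)
Op 4: gossip N0<->N2 -> N0.N0=(alive,v0) N0.N1=(suspect,v1) N0.N2=(alive,v0) | N2.N0=(alive,v0) N2.N1=(suspect,v1) N2.N2=(alive,v0)
Op 5: N2 marks N1=dead -> (dead,v2)
Op 6: N2 marks N1=dead -> (dead,v3)
Op 7: gossip N2<->N1 -> N2.N0=(alive,v0) N2.N1=(dead,v3) N2.N2=(alive,v0) | N1.N0=(alive,v0) N1.N1=(dead,v3) N1.N2=(alive,v0)

Answer: suspect 1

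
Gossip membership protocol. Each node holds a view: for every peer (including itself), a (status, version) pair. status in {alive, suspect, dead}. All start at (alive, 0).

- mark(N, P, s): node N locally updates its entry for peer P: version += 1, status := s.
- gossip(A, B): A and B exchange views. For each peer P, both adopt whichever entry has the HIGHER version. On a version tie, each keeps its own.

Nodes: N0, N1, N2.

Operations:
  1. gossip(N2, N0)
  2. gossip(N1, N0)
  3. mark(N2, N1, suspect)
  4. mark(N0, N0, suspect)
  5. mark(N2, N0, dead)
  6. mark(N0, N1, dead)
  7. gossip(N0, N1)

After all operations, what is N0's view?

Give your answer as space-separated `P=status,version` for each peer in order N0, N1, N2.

Op 1: gossip N2<->N0 -> N2.N0=(alive,v0) N2.N1=(alive,v0) N2.N2=(alive,v0) | N0.N0=(alive,v0) N0.N1=(alive,v0) N0.N2=(alive,v0)
Op 2: gossip N1<->N0 -> N1.N0=(alive,v0) N1.N1=(alive,v0) N1.N2=(alive,v0) | N0.N0=(alive,v0) N0.N1=(alive,v0) N0.N2=(alive,v0)
Op 3: N2 marks N1=suspect -> (suspect,v1)
Op 4: N0 marks N0=suspect -> (suspect,v1)
Op 5: N2 marks N0=dead -> (dead,v1)
Op 6: N0 marks N1=dead -> (dead,v1)
Op 7: gossip N0<->N1 -> N0.N0=(suspect,v1) N0.N1=(dead,v1) N0.N2=(alive,v0) | N1.N0=(suspect,v1) N1.N1=(dead,v1) N1.N2=(alive,v0)

Answer: N0=suspect,1 N1=dead,1 N2=alive,0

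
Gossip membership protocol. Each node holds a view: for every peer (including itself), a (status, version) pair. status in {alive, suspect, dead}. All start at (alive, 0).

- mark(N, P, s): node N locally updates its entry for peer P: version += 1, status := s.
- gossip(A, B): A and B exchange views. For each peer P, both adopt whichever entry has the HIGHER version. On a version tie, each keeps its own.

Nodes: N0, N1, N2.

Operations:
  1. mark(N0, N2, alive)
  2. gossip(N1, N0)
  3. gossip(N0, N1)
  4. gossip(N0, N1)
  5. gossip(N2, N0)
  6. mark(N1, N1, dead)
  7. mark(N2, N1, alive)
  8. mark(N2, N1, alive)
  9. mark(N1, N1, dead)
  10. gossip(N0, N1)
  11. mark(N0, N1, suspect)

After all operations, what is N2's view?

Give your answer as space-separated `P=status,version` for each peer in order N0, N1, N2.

Answer: N0=alive,0 N1=alive,2 N2=alive,1

Derivation:
Op 1: N0 marks N2=alive -> (alive,v1)
Op 2: gossip N1<->N0 -> N1.N0=(alive,v0) N1.N1=(alive,v0) N1.N2=(alive,v1) | N0.N0=(alive,v0) N0.N1=(alive,v0) N0.N2=(alive,v1)
Op 3: gossip N0<->N1 -> N0.N0=(alive,v0) N0.N1=(alive,v0) N0.N2=(alive,v1) | N1.N0=(alive,v0) N1.N1=(alive,v0) N1.N2=(alive,v1)
Op 4: gossip N0<->N1 -> N0.N0=(alive,v0) N0.N1=(alive,v0) N0.N2=(alive,v1) | N1.N0=(alive,v0) N1.N1=(alive,v0) N1.N2=(alive,v1)
Op 5: gossip N2<->N0 -> N2.N0=(alive,v0) N2.N1=(alive,v0) N2.N2=(alive,v1) | N0.N0=(alive,v0) N0.N1=(alive,v0) N0.N2=(alive,v1)
Op 6: N1 marks N1=dead -> (dead,v1)
Op 7: N2 marks N1=alive -> (alive,v1)
Op 8: N2 marks N1=alive -> (alive,v2)
Op 9: N1 marks N1=dead -> (dead,v2)
Op 10: gossip N0<->N1 -> N0.N0=(alive,v0) N0.N1=(dead,v2) N0.N2=(alive,v1) | N1.N0=(alive,v0) N1.N1=(dead,v2) N1.N2=(alive,v1)
Op 11: N0 marks N1=suspect -> (suspect,v3)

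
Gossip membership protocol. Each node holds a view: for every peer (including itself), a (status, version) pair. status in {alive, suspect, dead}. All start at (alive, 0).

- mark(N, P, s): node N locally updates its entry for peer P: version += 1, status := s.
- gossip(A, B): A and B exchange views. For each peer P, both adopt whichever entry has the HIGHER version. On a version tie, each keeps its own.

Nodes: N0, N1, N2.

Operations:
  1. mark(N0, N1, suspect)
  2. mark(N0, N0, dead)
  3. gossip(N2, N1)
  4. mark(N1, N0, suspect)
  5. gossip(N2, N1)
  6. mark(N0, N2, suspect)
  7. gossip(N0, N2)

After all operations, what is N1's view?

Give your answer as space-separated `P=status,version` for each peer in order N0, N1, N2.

Answer: N0=suspect,1 N1=alive,0 N2=alive,0

Derivation:
Op 1: N0 marks N1=suspect -> (suspect,v1)
Op 2: N0 marks N0=dead -> (dead,v1)
Op 3: gossip N2<->N1 -> N2.N0=(alive,v0) N2.N1=(alive,v0) N2.N2=(alive,v0) | N1.N0=(alive,v0) N1.N1=(alive,v0) N1.N2=(alive,v0)
Op 4: N1 marks N0=suspect -> (suspect,v1)
Op 5: gossip N2<->N1 -> N2.N0=(suspect,v1) N2.N1=(alive,v0) N2.N2=(alive,v0) | N1.N0=(suspect,v1) N1.N1=(alive,v0) N1.N2=(alive,v0)
Op 6: N0 marks N2=suspect -> (suspect,v1)
Op 7: gossip N0<->N2 -> N0.N0=(dead,v1) N0.N1=(suspect,v1) N0.N2=(suspect,v1) | N2.N0=(suspect,v1) N2.N1=(suspect,v1) N2.N2=(suspect,v1)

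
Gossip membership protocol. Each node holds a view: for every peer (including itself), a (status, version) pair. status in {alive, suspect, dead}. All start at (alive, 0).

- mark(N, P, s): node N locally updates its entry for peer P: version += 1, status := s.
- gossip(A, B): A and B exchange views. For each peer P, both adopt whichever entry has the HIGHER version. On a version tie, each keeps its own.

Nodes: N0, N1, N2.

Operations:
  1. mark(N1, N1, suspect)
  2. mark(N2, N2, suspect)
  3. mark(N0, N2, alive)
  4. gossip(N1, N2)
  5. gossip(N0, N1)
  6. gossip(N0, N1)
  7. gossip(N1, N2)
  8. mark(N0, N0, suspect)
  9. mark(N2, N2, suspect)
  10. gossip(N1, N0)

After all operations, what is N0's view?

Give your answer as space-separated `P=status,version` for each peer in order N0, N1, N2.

Op 1: N1 marks N1=suspect -> (suspect,v1)
Op 2: N2 marks N2=suspect -> (suspect,v1)
Op 3: N0 marks N2=alive -> (alive,v1)
Op 4: gossip N1<->N2 -> N1.N0=(alive,v0) N1.N1=(suspect,v1) N1.N2=(suspect,v1) | N2.N0=(alive,v0) N2.N1=(suspect,v1) N2.N2=(suspect,v1)
Op 5: gossip N0<->N1 -> N0.N0=(alive,v0) N0.N1=(suspect,v1) N0.N2=(alive,v1) | N1.N0=(alive,v0) N1.N1=(suspect,v1) N1.N2=(suspect,v1)
Op 6: gossip N0<->N1 -> N0.N0=(alive,v0) N0.N1=(suspect,v1) N0.N2=(alive,v1) | N1.N0=(alive,v0) N1.N1=(suspect,v1) N1.N2=(suspect,v1)
Op 7: gossip N1<->N2 -> N1.N0=(alive,v0) N1.N1=(suspect,v1) N1.N2=(suspect,v1) | N2.N0=(alive,v0) N2.N1=(suspect,v1) N2.N2=(suspect,v1)
Op 8: N0 marks N0=suspect -> (suspect,v1)
Op 9: N2 marks N2=suspect -> (suspect,v2)
Op 10: gossip N1<->N0 -> N1.N0=(suspect,v1) N1.N1=(suspect,v1) N1.N2=(suspect,v1) | N0.N0=(suspect,v1) N0.N1=(suspect,v1) N0.N2=(alive,v1)

Answer: N0=suspect,1 N1=suspect,1 N2=alive,1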